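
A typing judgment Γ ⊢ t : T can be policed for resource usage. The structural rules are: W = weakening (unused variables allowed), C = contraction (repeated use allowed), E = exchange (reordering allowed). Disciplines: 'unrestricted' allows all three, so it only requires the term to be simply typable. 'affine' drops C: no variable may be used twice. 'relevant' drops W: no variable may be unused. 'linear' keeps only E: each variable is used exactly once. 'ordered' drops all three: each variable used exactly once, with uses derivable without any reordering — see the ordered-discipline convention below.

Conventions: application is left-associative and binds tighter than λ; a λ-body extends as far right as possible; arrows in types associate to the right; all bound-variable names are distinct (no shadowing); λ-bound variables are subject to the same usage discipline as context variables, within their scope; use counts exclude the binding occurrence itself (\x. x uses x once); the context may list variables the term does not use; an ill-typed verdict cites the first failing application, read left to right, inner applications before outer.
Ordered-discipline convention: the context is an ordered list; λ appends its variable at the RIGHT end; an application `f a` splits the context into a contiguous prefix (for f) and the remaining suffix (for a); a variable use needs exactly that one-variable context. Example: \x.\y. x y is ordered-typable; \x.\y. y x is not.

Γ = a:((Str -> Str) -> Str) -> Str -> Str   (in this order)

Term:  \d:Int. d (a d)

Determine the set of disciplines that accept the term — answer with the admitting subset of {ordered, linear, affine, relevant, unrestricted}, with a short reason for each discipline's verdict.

admitting disciplines: none
use counts: a: 1, d (λ-bound): 2
order of uses: d, a, d
typing: ill-typed: an argument Int mismatches the expected (Str -> Str) -> Str
ordered: ✗, the type mismatch rejects it
linear: ✗, not simply typable
affine: ✗, fails simple typing
relevant: ✗, a type mismatch blocks all five
unrestricted: ✗, the type mismatch rejects it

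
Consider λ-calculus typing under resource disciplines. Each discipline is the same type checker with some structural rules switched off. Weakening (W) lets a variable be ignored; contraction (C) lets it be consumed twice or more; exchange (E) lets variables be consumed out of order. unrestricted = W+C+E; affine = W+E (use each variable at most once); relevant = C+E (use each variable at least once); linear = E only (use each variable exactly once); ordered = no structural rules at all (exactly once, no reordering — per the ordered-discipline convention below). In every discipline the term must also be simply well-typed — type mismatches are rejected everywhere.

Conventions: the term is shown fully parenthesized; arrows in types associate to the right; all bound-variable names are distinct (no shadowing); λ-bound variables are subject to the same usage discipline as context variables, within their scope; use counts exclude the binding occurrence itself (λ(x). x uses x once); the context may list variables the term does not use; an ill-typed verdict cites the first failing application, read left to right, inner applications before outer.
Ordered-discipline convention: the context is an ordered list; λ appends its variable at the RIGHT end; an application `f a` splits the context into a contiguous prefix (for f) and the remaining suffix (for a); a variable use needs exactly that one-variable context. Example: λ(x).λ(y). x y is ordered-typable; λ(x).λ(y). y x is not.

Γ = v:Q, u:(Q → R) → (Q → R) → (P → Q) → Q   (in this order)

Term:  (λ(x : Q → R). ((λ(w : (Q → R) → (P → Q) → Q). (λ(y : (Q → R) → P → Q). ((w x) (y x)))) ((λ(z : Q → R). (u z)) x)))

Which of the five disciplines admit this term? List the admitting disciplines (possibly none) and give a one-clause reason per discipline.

admitting disciplines: unrestricted
use counts: v=0; u=1; x [bound]=3; w [bound]=1; y [bound]=1; z [bound]=1
uses in reading order: w, x, y, x, u, z, x
typing: ✓ — (Q → R) → ((Q → R) → P → Q) → Q
ordered ✗ (uses contraction: x ×3; v never used (weakening))
linear ✗ (uses contraction: x ×3; v never used (weakening))
affine ✗ (uses contraction: x ×3)
relevant ✗ (v never used (weakening))
unrestricted ✓ (typability at (Q → R) → ((Q → R) → P → Q) → Q is all that's needed)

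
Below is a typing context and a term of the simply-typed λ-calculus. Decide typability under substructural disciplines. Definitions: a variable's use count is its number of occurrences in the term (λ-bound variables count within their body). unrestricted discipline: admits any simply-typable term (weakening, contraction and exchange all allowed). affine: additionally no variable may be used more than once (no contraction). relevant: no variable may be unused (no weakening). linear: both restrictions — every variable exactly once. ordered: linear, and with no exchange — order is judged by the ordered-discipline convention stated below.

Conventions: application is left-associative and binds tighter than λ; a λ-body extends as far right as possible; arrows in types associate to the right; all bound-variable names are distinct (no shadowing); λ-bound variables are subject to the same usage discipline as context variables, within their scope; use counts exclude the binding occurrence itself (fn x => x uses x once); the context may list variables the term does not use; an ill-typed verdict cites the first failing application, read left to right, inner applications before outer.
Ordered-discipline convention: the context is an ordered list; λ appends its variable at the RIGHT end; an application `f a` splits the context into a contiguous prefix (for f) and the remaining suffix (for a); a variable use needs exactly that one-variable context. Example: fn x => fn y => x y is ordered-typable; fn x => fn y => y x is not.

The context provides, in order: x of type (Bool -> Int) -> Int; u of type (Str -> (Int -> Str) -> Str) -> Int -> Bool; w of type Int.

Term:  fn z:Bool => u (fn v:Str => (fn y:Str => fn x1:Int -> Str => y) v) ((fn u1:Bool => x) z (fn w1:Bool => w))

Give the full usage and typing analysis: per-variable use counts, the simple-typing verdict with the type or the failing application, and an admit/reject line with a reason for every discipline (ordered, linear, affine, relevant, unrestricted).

counts: x: 1×; u: 1×; w: 1×; z [bound]: 1×; v [bound]: 1×; y [bound]: 1×; x1 [bound]: 0×; u1 [bound]: 0×; w1 [bound]: 0×
order of uses: u, y, v, x, z, w
typing: ✓ — Bool -> Bool
ordered: ✗, x1, u1, w1 left unused
linear: ✗, x1, u1, w1 left unused
affine: ✓, x, u, w, z, v, y, x1, u1, w1: no repeats, contraction unneeded
relevant: ✗, x1, u1, w1 left unused
unrestricted: ✓, well-typed at Bool -> Bool; no restrictions here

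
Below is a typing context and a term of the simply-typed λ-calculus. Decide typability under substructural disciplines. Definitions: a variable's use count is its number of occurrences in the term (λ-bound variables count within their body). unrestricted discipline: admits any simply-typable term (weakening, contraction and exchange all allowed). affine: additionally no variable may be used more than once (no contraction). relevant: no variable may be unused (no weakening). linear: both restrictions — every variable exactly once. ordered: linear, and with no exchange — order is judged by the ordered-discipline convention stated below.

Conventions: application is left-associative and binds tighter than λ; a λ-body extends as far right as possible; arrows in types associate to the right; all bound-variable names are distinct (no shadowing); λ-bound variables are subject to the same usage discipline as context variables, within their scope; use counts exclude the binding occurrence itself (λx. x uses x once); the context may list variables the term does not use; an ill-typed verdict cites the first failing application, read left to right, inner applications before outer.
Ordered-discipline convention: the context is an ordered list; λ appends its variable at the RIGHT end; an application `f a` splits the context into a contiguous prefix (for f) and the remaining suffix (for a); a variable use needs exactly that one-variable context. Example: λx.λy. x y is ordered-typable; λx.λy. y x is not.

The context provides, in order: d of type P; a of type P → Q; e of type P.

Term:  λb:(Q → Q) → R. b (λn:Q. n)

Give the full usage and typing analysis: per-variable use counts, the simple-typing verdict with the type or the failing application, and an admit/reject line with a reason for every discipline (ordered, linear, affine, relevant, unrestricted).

use counts: d: 0×; a: 0×; e: 0×; b [bound]: 1×; n [bound]: 1×
use order (left to right): b, n
typing: well-typed — term : ((Q → Q) → R) → R
ordered ✗ (d, a, e left unused)
linear ✗ (d, a, e left unused)
affine ✓ (no duplicate uses among d, a, e, b, n)
relevant ✗ (d, a, e left unused)
unrestricted ✓ (well-typed at ((Q → Q) → R) → R; no restrictions here)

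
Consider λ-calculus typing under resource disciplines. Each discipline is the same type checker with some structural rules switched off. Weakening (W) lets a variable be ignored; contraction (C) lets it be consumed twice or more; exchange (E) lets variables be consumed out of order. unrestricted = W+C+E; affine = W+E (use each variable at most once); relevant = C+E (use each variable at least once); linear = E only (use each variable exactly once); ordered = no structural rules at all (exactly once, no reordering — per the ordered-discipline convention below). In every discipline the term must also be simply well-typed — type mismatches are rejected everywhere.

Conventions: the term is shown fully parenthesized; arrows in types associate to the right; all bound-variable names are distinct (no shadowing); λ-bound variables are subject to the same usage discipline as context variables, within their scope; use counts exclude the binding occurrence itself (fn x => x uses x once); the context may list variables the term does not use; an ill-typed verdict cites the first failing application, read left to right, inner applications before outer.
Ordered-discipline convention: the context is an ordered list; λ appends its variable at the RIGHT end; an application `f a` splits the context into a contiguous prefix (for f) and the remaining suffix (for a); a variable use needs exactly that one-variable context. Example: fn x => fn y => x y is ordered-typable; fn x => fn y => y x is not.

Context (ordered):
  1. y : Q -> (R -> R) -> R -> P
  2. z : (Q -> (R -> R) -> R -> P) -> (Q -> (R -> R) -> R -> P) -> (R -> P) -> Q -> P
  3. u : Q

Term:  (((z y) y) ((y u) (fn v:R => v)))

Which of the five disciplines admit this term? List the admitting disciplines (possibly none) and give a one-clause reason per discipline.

admitted by: relevant, unrestricted
use counts: y: 3×; z: 1×; u: 1×; v [bound]: 1×
uses in reading order: z, y, y, y, u, v
typing: the term checks, with type Q -> P
ordered: ✗, y ×3 used more than once (contraction)
linear: ✗, y ×3 used more than once (contraction)
affine: ✗, y ×3 used more than once (contraction)
relevant: ✓, y, z, u, v: all used, weakening unneeded
unrestricted: ✓, typability at Q -> P is all that's needed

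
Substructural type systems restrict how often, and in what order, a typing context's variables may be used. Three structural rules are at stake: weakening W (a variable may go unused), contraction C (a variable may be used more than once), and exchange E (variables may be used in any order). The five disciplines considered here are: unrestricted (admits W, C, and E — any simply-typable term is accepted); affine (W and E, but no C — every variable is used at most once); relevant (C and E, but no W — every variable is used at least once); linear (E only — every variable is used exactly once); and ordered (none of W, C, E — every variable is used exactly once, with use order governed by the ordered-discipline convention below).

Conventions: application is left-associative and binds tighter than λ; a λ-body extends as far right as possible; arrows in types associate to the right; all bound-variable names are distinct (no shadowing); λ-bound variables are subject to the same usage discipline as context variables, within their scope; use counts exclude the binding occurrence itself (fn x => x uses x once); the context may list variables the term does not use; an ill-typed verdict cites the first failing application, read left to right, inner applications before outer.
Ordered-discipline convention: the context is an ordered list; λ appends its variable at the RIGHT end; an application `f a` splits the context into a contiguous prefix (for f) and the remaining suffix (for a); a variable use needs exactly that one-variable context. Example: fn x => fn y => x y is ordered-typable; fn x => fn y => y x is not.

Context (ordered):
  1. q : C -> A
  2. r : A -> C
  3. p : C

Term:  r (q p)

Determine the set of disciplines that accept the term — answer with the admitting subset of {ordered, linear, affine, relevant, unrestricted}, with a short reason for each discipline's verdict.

admitted in: linear, affine, relevant, unrestricted
use counts: q ×1; r ×1; p ×1
uses in reading order: r, q, p
typing: well-typed — term : C
ordered ✗ (no contiguous prefix/suffix split fits r, q, p)
linear ✓ (each of q, r, p used exactly once)
affine ✓ (none of q, r, p used more than once)
relevant ✓ (none of q, r, p goes unused)
unrestricted ✓ (type-checks (C) and nothing is barred)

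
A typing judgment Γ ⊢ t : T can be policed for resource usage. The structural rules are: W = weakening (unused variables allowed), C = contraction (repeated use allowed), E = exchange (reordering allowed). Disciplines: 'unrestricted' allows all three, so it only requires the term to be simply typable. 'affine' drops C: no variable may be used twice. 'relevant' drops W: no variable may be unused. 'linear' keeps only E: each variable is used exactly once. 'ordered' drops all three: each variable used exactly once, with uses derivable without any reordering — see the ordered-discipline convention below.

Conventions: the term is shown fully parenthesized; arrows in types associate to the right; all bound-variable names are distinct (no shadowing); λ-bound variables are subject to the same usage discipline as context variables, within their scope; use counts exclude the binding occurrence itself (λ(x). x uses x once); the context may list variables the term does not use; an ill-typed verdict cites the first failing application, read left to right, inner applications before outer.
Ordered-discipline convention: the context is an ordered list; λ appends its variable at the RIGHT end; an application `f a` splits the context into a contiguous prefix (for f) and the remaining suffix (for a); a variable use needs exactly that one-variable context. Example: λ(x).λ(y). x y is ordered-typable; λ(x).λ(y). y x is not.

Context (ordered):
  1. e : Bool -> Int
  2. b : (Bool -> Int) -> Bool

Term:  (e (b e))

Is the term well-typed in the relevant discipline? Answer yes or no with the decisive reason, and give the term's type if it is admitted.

yes — none of e, b goes unused; term : Int
usage: e: 2, b: 1
left-to-right use order: e, b, e
typing: well-typed at Int
per-discipline verdicts: ordered ✗, linear ✗, affine ✗, relevant ✓, unrestricted ✓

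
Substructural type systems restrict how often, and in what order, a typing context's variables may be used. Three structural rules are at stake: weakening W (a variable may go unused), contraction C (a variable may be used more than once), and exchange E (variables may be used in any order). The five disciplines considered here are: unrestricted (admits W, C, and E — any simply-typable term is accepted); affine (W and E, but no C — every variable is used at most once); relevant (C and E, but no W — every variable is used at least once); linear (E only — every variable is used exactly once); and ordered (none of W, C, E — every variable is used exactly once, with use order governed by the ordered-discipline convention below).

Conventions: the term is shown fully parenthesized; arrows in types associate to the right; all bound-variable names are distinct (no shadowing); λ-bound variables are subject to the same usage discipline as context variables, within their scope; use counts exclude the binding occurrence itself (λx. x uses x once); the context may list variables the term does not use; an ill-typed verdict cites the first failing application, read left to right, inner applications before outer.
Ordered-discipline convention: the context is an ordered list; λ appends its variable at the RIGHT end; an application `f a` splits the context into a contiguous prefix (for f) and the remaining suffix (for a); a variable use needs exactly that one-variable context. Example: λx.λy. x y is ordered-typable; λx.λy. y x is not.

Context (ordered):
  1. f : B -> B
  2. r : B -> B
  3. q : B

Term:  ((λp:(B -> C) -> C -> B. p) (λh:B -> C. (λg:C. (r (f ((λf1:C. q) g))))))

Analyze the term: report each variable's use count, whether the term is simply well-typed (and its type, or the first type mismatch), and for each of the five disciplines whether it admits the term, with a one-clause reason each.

usage: f: 1; r: 1; q: 1; p (bound): 1; h (bound): 0; g (bound): 1; f1 (bound): 0
use order (left to right): p, r, f, q, g
typing: well-typed at (B -> C) -> C -> B
ordered: ✗ — h, f1 never used (weakening)
linear: ✗ — h, f1 never used (weakening)
affine: ✓ — at most one use each (f, r, q, p, h, g, f1)
relevant: ✗ — h, f1 never used (weakening)
unrestricted: ✓ — typability at (B -> C) -> C -> B is all that's needed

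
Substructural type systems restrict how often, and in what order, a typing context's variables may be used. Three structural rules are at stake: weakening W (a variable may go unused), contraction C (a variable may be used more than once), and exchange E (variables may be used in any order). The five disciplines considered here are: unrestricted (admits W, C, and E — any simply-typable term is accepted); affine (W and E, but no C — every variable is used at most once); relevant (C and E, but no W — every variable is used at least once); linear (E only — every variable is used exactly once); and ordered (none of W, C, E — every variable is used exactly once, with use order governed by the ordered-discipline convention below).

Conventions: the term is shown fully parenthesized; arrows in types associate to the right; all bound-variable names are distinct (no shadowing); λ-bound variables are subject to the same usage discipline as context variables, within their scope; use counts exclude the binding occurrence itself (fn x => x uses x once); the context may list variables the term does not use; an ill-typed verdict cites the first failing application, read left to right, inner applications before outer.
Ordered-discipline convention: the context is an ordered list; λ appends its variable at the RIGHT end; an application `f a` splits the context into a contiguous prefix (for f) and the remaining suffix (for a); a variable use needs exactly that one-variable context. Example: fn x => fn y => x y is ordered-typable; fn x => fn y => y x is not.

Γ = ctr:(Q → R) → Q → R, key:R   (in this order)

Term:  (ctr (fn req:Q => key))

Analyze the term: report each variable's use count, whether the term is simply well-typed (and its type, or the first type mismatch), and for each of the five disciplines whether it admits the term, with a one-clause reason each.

usage: ctr ×1; key ×1; req [bound] ×0
use order (left to right): ctr, key
typing: well-typed — term : Q → R
ordered: ✗ — req never used (weakening)
linear: ✗ — req never used (weakening)
affine: ✓ — at most one use each (ctr, key, req)
relevant: ✗ — req never used (weakening)
unrestricted: ✓ — typability at Q → R is all that's needed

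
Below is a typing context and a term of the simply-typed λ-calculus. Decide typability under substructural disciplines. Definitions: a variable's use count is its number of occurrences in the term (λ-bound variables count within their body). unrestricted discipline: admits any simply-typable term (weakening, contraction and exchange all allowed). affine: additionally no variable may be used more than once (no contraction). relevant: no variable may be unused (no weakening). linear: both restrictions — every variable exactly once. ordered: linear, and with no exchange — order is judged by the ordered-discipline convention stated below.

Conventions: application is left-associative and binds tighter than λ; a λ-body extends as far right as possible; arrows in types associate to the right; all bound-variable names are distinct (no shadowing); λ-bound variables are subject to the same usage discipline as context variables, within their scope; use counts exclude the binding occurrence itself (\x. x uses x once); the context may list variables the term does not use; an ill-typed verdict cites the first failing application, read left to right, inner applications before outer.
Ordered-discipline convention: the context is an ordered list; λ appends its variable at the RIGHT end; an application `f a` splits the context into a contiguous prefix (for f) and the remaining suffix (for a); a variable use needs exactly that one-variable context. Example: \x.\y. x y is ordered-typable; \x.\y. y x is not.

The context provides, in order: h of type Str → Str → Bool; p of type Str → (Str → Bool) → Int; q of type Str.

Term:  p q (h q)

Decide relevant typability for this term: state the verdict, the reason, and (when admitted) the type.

yes — h, p, q: all used, weakening unneeded; term : Int
counts: h=1; p=1; q=2
order of uses: p, q, h, q
typing: ✓ — Int
across the five disciplines: ordered ✗; linear ✗; affine ✗; relevant ✓; unrestricted ✓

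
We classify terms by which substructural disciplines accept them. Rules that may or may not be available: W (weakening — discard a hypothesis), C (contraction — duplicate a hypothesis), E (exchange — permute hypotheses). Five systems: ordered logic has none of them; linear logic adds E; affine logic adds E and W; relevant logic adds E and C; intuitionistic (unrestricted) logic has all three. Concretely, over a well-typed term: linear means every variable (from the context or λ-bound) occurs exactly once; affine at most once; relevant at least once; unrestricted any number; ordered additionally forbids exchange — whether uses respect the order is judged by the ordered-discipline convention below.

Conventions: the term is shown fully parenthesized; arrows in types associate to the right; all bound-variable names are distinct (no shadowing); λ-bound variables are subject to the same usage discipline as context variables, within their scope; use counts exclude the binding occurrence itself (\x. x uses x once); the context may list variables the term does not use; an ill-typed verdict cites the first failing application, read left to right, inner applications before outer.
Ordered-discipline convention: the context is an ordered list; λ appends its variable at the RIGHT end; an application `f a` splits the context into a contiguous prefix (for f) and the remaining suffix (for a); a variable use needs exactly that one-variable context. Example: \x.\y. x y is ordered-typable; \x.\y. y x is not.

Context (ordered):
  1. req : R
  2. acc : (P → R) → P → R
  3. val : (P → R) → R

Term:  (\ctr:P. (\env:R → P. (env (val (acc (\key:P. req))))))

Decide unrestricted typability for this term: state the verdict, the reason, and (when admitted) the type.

yes — type-checks (P → (R → P) → P) and nothing is barred; term : P → (R → P) → P
usage: req ×1; acc ×1; val ×1; ctr (λ-bound) ×0; env (λ-bound) ×1; key (λ-bound) ×0
left-to-right use order: env, val, acc, req
typing: the term checks, with type P → (R → P) → P
across the five disciplines: ordered ✗ · linear ✗ · affine ✓ · relevant ✗ · unrestricted ✓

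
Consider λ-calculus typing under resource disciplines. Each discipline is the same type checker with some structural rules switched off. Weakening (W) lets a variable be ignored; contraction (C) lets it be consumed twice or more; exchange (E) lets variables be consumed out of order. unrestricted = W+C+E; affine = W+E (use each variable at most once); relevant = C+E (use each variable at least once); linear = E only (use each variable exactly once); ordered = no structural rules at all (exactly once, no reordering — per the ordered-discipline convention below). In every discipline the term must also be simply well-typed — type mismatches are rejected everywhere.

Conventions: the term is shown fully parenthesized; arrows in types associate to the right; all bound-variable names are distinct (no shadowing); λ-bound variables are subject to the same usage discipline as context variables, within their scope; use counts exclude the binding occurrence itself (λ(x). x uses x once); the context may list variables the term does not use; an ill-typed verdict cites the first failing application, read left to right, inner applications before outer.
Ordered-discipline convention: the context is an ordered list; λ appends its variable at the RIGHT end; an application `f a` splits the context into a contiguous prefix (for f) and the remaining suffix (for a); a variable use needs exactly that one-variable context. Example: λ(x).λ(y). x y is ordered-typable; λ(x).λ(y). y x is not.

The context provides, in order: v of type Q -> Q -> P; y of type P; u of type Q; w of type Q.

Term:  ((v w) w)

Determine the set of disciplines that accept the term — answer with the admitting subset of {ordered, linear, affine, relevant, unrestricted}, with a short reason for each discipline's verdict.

accepted by: unrestricted
counts: v: 1; y: 0; u: 0; w: 2
order of uses: v, w, w
typing: well-typed — term : P
ordered: ✗ — uses contraction: w ×2; needs weakening: y, u unused
linear: ✗ — uses contraction: w ×2; needs weakening: y, u unused
affine: ✗ — uses contraction: w ×2
relevant: ✗ — needs weakening: y, u unused
unrestricted: ✓ — typability at P is all that's needed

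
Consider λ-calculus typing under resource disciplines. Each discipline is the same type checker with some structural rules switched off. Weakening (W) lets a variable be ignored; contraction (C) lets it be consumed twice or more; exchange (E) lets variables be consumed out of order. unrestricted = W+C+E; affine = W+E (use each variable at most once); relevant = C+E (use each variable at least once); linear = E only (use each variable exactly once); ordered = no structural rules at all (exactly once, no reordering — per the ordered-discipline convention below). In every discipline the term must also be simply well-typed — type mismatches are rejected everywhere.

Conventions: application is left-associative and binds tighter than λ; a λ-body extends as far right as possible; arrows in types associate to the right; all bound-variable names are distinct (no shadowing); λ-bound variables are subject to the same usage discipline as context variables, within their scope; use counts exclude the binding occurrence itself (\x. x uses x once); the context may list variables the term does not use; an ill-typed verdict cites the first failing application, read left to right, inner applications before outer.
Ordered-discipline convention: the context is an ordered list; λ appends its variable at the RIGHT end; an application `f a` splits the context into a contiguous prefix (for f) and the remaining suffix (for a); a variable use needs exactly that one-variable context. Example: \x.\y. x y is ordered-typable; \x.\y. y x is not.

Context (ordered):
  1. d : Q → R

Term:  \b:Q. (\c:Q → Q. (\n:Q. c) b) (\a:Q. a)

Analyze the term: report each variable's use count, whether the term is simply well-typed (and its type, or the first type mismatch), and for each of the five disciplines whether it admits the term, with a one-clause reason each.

use counts: d ×0, b (bound) ×1, c (bound) ×1, n (bound) ×0, a (bound) ×1
order of uses: c, b, a
typing: the term checks, with type Q → Q → Q
ordered: ✗ — d, n never used (weakening)
linear: ✗ — d, n never used (weakening)
affine: ✓ — none of d, b, c, n, a used more than once
relevant: ✗ — d, n never used (weakening)
unrestricted: ✓ — typability at Q → Q → Q is all that's needed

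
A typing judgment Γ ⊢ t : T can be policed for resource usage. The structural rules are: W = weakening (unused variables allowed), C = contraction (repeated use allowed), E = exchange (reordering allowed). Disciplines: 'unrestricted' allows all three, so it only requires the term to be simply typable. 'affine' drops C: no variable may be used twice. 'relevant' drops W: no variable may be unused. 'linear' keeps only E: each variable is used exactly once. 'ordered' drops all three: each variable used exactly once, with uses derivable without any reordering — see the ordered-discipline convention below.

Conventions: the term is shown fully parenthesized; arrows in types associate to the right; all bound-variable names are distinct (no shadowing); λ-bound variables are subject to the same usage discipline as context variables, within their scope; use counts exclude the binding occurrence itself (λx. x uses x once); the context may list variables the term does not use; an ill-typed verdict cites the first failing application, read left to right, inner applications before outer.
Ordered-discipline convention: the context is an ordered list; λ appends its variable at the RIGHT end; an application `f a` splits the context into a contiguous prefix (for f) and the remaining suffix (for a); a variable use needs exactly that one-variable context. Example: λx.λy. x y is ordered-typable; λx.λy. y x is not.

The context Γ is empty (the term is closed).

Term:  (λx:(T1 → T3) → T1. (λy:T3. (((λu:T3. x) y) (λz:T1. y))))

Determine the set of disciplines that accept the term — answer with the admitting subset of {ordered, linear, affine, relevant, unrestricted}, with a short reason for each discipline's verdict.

accepted by: unrestricted
variable uses: x (λ-bound)=1, y (λ-bound)=2, u (λ-bound)=0, z (λ-bound)=0
uses in reading order: x, y, y
typing: well-typed — term : ((T1 → T3) → T1) → T3 → T1
ordered: ✗ — repeated use of y ×2; u, z never used (weakening)
linear: ✗ — repeated use of y ×2; u, z never used (weakening)
affine: ✗ — repeated use of y ×2
relevant: ✗ — u, z never used (weakening)
unrestricted: ✓ — simply typable at ((T1 → T3) → T1) → T3 → T1; W, C, E all held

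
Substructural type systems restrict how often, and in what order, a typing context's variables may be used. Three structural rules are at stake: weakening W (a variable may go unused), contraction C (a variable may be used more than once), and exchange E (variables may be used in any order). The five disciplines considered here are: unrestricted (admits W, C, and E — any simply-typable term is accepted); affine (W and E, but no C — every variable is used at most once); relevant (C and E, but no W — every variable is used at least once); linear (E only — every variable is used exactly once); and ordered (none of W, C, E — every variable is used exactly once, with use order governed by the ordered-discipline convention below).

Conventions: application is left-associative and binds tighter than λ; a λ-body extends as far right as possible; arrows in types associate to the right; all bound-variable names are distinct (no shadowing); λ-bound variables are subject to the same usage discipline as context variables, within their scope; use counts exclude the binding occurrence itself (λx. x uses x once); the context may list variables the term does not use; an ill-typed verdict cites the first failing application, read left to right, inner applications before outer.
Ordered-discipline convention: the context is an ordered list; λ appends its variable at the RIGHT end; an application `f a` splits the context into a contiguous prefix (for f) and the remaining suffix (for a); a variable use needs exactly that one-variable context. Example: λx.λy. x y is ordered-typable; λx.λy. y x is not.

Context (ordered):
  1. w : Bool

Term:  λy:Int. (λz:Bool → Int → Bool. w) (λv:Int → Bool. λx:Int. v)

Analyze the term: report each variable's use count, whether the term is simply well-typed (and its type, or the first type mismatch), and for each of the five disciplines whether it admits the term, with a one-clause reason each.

variable uses: w ×1, y (λ-bound) ×0, z (λ-bound) ×0, v (λ-bound) ×1, x (λ-bound) ×0
left-to-right use order: w, v
typing: ill-typed: an argument (Int → Bool) → Int → Int → Bool mismatches the expected Bool → Int → Bool
ordered: ✗, a type mismatch blocks all five
linear: ✗, the type mismatch rejects it
affine: ✗, not simply typable
relevant: ✗, fails simple typing
unrestricted: ✗, a type mismatch blocks all five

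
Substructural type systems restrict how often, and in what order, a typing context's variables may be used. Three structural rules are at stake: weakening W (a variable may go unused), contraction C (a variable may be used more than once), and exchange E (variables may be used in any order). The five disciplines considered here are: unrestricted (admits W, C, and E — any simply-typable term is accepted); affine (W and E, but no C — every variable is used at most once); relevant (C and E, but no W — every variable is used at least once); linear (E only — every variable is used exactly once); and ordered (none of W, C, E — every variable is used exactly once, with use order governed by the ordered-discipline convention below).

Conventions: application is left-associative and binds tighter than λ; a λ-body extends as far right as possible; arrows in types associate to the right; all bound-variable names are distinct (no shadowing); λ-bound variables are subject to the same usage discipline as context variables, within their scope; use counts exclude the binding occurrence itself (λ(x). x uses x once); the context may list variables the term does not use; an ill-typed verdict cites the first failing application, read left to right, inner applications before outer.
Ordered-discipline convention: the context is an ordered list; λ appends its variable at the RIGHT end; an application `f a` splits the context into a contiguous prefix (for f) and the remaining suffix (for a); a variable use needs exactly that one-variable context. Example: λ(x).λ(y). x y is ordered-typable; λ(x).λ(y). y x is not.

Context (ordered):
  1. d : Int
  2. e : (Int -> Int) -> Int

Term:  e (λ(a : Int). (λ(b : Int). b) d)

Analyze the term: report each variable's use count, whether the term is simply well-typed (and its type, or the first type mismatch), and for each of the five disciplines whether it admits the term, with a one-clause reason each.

counts: d ×1; e ×1; a [bound] ×0; b [bound] ×1
order of uses: e, b, d
typing: well-typed — term : Int
ordered: ✗, unused: a — weakening required
linear: ✗, unused: a — weakening required
affine: ✓, none of d, e, a, b used more than once
relevant: ✗, unused: a — weakening required
unrestricted: ✓, type-checks (Int) and nothing is barred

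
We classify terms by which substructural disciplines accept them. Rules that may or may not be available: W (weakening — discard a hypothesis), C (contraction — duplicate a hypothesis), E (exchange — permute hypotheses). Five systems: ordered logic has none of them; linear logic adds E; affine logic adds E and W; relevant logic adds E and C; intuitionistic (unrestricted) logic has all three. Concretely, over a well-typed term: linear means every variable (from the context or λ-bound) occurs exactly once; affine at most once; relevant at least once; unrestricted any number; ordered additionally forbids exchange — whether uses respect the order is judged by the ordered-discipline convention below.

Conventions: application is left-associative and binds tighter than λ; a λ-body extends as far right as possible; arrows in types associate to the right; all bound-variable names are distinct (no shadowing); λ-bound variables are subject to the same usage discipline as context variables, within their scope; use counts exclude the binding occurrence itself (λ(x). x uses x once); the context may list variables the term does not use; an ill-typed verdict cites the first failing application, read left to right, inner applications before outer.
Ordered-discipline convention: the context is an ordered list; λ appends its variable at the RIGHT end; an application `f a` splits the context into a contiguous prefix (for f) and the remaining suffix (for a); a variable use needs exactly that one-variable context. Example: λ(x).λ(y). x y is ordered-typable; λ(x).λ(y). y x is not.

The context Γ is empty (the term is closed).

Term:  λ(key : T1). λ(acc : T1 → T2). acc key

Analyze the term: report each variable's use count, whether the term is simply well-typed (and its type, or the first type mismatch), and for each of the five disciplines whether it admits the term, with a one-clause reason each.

use counts: key (λ-bound): 1, acc (λ-bound): 1
order of uses: acc, key
typing: ✓ — T1 → (T1 → T2) → T2
ordered: ✗ — no ordered split (uses run acc, key)
linear: ✓ — single use per variable (key, acc)
affine: ✓ — none of key, acc used more than once
relevant: ✓ — every one of key, acc appears
unrestricted: ✓ — typability at T1 → (T1 → T2) → T2 is all that's needed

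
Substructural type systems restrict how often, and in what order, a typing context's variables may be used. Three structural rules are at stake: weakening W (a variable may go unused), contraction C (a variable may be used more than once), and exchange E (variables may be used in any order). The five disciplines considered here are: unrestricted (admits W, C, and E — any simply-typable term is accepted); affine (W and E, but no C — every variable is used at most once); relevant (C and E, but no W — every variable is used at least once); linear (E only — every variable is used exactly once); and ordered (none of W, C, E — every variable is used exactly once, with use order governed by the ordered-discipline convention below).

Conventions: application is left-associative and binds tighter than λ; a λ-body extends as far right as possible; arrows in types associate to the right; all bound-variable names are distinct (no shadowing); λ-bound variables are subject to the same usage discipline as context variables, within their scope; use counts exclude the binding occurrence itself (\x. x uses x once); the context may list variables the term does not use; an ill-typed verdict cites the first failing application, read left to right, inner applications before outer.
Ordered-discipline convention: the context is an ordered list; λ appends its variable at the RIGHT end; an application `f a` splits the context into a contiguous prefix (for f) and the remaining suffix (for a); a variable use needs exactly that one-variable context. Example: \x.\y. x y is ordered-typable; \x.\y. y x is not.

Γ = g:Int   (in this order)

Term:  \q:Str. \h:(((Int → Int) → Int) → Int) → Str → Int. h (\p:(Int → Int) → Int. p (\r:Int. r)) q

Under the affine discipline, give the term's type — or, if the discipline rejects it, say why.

term : Str → ((((Int → Int) → Int) → Int) → Str → Int) → Int
usage: g ×0; q [bound] ×1; h [bound] ×1; p [bound] ×1; r [bound] ×1
uses in reading order: h, p, r, q
typing: well-typed — term : Str → ((((Int → Int) → Int) → Int) → Str → Int) → Int
across the five disciplines: ordered ✗, linear ✗, affine ✓, relevant ✗, unrestricted ✓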